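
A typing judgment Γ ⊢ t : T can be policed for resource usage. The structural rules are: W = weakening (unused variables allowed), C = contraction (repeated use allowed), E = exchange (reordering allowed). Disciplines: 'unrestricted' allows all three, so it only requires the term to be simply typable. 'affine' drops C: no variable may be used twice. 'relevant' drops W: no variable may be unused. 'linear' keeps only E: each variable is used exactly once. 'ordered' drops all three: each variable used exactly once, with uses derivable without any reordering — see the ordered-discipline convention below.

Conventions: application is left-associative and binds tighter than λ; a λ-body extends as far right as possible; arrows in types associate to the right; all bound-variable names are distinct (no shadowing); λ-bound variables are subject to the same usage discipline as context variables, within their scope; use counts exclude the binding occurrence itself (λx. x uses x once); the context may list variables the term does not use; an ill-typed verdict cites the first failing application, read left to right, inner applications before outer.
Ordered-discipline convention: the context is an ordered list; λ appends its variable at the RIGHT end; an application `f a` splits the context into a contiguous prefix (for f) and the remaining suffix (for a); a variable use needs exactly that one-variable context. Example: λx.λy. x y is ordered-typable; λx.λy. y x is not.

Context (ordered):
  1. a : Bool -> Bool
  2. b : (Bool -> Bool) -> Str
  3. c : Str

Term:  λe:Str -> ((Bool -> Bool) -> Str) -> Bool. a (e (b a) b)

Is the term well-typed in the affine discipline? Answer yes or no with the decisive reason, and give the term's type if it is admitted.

no — a ×2, b ×2 used more than once (contraction)
usage: a: 2×; b: 2×; c: 0×; e (bound): 1×
uses in reading order: a, e, b, a, b
typing: well-typed at (Str -> ((Bool -> Bool) -> Str) -> Bool) -> Bool
summary: ordered ✗ · linear ✗ · affine ✗ · relevant ✗ · unrestricted ✓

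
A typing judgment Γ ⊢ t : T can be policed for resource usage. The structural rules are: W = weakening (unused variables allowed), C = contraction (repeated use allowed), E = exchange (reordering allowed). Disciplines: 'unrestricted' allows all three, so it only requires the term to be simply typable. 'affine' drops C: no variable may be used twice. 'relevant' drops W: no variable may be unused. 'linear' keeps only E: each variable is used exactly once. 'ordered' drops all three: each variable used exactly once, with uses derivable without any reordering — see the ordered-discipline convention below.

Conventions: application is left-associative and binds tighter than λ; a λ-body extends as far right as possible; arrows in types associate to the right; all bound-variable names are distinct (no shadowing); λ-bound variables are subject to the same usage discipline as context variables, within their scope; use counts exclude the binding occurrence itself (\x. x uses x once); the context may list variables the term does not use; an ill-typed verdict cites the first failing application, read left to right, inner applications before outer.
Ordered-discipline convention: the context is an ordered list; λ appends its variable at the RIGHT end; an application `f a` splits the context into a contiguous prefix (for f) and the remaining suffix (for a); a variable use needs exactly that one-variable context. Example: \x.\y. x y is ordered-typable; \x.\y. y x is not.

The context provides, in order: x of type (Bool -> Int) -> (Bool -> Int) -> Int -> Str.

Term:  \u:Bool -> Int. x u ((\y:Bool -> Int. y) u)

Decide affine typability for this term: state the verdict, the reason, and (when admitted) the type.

no — uses contraction: u ×2
usage: x=1; u (λ-bound)=2; y (λ-bound)=1
use order (left to right): x, u, y, u
typing: the term checks, with type (Bool -> Int) -> Int -> Str
across the five disciplines: ordered ✗ | linear ✗ | affine ✗ | relevant ✓ | unrestricted ✓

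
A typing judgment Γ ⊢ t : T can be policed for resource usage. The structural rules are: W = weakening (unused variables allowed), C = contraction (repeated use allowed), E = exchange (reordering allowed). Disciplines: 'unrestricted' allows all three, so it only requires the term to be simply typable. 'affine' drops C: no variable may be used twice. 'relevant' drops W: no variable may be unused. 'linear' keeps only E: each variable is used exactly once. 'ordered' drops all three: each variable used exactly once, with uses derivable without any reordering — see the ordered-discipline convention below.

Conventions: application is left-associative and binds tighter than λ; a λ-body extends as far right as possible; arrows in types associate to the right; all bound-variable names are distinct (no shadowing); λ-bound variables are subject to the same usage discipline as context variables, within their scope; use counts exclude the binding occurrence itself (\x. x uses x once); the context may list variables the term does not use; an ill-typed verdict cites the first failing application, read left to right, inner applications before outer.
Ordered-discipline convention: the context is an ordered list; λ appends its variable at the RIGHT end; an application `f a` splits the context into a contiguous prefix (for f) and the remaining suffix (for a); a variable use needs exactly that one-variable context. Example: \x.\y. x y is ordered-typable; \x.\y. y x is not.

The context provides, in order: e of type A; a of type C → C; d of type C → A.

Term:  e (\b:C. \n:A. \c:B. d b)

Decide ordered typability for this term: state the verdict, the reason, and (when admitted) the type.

no — a type mismatch blocks all five
use counts: e ×1; a ×0; d ×1; b [bound] ×1; n [bound] ×0; c [bound] ×0
order of uses: e, d, b
typing: ill-typed: non-function type A applied to an argument
across the five disciplines: ordered ✗ · linear ✗ · affine ✗ · relevant ✗ · unrestricted ✗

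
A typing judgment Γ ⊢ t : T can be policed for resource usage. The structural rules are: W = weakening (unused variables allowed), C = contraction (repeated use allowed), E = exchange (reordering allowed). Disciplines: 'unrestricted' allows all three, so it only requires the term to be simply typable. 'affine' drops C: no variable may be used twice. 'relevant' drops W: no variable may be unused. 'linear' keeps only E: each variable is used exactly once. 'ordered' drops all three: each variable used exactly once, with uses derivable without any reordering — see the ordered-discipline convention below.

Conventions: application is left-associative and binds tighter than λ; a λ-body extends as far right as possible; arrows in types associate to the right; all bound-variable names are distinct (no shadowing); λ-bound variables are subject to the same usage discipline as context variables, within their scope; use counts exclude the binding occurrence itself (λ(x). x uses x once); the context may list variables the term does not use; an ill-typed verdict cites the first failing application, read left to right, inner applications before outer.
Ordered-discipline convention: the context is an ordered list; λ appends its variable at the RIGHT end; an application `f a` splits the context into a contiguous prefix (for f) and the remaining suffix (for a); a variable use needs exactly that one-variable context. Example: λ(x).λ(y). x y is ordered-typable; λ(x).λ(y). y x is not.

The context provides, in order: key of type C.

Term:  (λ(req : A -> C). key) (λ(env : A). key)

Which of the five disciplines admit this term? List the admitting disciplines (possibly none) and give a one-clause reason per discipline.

admitted in: unrestricted
variable uses: key=2; req (λ-bound)=0; env (λ-bound)=0
uses in reading order: key, key
typing: the term checks, with type C
ordered ✗ (repeated use of key ×2; needs weakening: req, env unused)
linear ✗ (repeated use of key ×2; needs weakening: req, env unused)
affine ✗ (repeated use of key ×2)
relevant ✗ (needs weakening: req, env unused)
unrestricted ✓ (well-typed at C; no restrictions here)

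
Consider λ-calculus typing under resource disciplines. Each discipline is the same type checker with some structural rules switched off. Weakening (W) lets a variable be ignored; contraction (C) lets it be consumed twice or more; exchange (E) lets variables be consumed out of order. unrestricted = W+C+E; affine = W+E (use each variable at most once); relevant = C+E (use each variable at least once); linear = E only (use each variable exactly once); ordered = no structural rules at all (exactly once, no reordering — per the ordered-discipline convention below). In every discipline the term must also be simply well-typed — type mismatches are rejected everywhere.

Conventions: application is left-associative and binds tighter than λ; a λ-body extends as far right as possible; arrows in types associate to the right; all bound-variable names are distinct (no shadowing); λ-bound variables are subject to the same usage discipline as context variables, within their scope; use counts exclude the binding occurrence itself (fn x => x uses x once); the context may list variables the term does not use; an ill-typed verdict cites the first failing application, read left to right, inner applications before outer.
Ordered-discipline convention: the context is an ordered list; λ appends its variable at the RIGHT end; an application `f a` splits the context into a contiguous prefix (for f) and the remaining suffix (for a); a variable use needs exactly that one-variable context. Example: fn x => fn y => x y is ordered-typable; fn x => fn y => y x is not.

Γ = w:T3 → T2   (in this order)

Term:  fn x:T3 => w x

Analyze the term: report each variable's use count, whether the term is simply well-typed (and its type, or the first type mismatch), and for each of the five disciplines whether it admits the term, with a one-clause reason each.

counts: w ×1; x (λ-bound) ×1
uses in reading order: w, x
typing: ✓ — T3 → T2
ordered: ✓ — one use each (w, x); ordered split holds
linear: ✓ — exactly-once usage across w, x
affine: ✓ — w, x: no repeats, contraction unneeded
relevant: ✓ — w, x: all used, weakening unneeded
unrestricted: ✓ — typability at T3 → T2 is all that's needed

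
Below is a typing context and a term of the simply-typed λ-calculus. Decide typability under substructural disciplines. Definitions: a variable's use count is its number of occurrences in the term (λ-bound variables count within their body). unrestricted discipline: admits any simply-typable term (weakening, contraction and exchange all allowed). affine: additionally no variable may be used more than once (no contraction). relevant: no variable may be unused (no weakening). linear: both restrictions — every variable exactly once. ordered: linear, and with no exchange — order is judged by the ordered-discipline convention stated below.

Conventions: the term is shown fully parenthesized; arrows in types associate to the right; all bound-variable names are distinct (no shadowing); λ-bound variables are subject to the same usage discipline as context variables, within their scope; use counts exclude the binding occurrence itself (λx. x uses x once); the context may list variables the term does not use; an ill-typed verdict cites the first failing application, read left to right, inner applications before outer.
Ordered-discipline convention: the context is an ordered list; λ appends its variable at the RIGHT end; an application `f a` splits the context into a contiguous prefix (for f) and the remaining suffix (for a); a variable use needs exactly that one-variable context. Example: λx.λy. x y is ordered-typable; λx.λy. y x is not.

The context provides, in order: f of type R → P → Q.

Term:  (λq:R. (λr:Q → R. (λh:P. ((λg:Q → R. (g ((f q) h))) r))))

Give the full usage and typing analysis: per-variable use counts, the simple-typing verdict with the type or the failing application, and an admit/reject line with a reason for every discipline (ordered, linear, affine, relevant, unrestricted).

usage: f=1, q (bound)=1, r (bound)=1, h (bound)=1, g (bound)=1
order of uses: g, f, q, h, r
typing: the term checks, with type R → (Q → R) → P → R
ordered ✗ (no ordered split (uses run g, f, q, h, r))
linear ✓ (each of f, q, r, h, g used exactly once)
affine ✓ (at most one use each (f, q, r, h, g))
relevant ✓ (at least one use each (f, q, r, h, g))
unrestricted ✓ (typability at R → (Q → R) → P → R is all that's needed)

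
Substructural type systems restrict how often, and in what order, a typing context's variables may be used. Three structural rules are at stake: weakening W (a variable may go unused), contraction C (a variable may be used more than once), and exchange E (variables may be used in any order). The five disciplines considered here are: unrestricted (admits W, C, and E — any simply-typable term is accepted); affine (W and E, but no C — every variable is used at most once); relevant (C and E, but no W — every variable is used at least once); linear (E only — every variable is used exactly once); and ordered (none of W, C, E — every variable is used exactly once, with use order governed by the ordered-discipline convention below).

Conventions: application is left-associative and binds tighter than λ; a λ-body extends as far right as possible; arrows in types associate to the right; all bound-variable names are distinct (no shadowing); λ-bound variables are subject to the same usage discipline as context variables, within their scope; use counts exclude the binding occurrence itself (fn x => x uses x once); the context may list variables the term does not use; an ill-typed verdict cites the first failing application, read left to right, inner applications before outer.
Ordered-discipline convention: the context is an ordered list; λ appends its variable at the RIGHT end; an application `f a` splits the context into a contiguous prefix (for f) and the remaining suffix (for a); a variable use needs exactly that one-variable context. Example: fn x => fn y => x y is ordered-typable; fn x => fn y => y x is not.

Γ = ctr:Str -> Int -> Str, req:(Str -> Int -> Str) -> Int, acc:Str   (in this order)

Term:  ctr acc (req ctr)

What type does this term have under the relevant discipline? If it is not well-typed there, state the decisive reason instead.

term : Str
variable uses: ctr: 2; req: 1; acc: 1
left-to-right use order: ctr, acc, req, ctr
typing: the term checks, with type Str
all disciplines: ordered ✗, linear ✗, affine ✗, relevant ✓, unrestricted ✓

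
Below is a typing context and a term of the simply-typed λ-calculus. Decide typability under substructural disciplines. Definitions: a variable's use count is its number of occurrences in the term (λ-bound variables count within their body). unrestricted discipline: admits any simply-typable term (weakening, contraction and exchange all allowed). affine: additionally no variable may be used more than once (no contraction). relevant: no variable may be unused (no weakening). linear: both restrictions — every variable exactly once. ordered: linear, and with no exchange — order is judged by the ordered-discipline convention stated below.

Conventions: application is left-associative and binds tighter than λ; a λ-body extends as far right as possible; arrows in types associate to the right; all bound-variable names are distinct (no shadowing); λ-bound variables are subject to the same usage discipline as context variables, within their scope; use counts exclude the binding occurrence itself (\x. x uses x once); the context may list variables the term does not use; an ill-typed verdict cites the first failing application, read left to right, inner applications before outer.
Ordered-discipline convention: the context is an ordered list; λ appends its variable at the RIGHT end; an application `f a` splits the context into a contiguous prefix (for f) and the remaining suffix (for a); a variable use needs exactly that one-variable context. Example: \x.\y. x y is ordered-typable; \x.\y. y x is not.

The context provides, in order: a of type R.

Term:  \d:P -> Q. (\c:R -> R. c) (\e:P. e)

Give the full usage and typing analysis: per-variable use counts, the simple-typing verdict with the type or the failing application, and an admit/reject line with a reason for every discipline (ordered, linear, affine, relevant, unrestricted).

use counts: a=0; d [bound]=0; c [bound]=1; e [bound]=1
uses in reading order: c, e
typing: ill-typed: argument of type P -> P where R -> R is required
ordered: ✗ — not simply typable
linear: ✗ — fails simple typing
affine: ✗ — a type mismatch blocks all five
relevant: ✗ — the type mismatch rejects it
unrestricted: ✗ — not simply typable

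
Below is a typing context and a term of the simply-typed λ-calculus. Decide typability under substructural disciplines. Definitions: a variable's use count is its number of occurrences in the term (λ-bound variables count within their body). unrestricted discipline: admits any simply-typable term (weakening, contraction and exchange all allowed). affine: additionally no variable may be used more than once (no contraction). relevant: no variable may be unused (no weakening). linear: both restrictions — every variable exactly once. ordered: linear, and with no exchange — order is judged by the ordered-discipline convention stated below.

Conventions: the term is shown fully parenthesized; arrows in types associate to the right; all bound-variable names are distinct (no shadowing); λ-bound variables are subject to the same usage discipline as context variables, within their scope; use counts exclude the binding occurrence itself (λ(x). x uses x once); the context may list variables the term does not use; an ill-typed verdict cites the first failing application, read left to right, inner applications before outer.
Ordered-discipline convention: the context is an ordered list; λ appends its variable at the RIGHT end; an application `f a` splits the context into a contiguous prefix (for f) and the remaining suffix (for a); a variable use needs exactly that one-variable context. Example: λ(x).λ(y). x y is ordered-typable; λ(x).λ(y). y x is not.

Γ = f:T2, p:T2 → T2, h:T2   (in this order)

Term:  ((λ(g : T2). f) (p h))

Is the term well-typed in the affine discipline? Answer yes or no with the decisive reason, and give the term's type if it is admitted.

yes — no duplicate uses among f, p, h, g; term : T2
counts: f: 1; p: 1; h: 1; g (λ-bound): 0
order of uses: f, p, h
typing: well-typed — term : T2
per-discipline verdicts: ordered ✗ | linear ✗ | affine ✓ | relevant ✗ | unrestricted ✓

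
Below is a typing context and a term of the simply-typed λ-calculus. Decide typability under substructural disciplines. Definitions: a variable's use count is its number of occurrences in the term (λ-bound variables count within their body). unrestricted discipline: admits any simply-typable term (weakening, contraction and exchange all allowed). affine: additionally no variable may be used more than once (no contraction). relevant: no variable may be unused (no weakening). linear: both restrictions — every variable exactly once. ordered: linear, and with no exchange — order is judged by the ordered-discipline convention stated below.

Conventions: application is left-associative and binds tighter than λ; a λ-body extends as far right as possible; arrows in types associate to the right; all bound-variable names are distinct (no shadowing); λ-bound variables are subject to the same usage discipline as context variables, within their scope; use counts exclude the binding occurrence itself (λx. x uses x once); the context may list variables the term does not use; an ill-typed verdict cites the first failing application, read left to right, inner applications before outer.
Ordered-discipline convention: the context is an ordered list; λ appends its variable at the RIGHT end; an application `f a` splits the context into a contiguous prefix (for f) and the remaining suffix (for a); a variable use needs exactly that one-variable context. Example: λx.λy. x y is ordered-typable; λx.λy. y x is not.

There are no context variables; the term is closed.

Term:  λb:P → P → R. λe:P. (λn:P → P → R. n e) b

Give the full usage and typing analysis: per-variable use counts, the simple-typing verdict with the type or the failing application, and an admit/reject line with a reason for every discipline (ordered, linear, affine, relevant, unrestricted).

variable uses: b (bound) ×1, e (bound) ×1, n (bound) ×1
left-to-right use order: n, e, b
typing: well-typed at (P → P → R) → P → P → R
ordered ✗ (use order n, e, b needs exchange)
linear ✓ (b, e, n: one use apiece)
affine ✓ (none of b, e, n used more than once)
relevant ✓ (at least one use each (b, e, n))
unrestricted ✓ (type-checks ((P → P → R) → P → P → R) and nothing is barred)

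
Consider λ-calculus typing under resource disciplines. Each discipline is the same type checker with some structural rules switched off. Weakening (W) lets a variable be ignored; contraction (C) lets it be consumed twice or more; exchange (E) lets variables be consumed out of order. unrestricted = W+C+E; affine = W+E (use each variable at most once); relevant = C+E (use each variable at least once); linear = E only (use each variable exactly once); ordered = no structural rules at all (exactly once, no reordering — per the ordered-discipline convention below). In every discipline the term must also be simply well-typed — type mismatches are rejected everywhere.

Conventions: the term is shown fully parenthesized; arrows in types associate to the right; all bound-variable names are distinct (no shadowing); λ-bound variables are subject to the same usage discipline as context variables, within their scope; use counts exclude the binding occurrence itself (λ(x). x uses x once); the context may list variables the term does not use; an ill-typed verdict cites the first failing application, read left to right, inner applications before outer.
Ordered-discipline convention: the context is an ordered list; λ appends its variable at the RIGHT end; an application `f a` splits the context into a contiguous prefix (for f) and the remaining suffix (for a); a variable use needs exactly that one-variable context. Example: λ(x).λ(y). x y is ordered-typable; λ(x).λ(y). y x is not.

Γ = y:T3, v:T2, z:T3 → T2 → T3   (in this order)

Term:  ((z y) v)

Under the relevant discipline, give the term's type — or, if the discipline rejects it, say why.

term : T3
usage: y ×1, v ×1, z ×1
left-to-right use order: z, y, v
typing: well-typed — term : T3
across the five disciplines: ordered ✗ | linear ✓ | affine ✓ | relevant ✓ | unrestricted ✓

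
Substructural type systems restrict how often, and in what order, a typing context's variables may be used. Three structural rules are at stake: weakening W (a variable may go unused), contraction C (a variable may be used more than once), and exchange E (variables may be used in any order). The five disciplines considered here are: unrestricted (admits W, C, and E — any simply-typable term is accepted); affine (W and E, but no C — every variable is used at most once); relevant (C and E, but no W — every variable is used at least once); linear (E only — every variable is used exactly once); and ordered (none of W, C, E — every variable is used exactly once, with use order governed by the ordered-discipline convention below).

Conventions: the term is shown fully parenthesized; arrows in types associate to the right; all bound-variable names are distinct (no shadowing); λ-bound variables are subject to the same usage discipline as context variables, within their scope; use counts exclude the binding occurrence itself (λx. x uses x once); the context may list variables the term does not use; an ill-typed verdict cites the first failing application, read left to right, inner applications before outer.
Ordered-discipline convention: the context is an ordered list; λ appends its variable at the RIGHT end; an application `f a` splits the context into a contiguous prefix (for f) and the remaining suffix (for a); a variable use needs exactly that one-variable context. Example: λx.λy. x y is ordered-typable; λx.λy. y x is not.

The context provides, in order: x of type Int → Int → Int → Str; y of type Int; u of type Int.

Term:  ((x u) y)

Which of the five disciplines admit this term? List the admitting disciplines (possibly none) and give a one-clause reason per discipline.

admitted by: linear, affine, relevant, unrestricted
variable uses: x: 1×, y: 1×, u: 1×
uses in reading order: x, u, y
typing: well-typed at Int → Str
ordered: ✗ — use order x, u, y needs exchange
linear: ✓ — single use per variable (x, y, u)
affine: ✓ — none of x, y, u used more than once
relevant: ✓ — every one of x, y, u appears
unrestricted: ✓ — well-typed at Int → Str; no restrictions here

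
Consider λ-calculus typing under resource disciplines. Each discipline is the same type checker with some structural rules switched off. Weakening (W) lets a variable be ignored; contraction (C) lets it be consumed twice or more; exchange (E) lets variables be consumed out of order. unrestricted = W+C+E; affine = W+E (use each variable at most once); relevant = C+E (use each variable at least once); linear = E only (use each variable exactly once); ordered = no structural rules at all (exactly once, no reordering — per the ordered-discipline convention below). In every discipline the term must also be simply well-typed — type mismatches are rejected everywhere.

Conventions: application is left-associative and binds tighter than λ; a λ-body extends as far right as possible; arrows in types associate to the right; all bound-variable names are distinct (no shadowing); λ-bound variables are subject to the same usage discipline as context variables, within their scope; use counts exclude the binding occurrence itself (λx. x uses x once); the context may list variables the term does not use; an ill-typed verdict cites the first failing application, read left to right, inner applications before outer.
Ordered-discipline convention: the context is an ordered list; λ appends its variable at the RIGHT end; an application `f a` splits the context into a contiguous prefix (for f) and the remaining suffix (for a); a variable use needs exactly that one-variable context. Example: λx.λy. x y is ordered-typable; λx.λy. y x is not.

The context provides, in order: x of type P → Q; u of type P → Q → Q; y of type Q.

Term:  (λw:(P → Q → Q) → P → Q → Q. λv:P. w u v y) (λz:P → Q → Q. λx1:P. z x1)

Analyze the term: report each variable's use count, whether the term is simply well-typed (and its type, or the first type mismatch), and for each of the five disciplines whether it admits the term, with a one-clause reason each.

variable uses: x: 0×, u: 1×, y: 1×, w [bound]: 1×, v [bound]: 1×, z [bound]: 1×, x1 [bound]: 1×
left-to-right use order: w, u, v, y, z, x1
typing: the term checks, with type P → Q
ordered ✗ (unused: x — weakening required)
linear ✗ (unused: x — weakening required)
affine ✓ (x, u, y, w, v, z, x1: no repeats, contraction unneeded)
relevant ✗ (unused: x — weakening required)
unrestricted ✓ (simply typable at P → Q; W, C, E all held)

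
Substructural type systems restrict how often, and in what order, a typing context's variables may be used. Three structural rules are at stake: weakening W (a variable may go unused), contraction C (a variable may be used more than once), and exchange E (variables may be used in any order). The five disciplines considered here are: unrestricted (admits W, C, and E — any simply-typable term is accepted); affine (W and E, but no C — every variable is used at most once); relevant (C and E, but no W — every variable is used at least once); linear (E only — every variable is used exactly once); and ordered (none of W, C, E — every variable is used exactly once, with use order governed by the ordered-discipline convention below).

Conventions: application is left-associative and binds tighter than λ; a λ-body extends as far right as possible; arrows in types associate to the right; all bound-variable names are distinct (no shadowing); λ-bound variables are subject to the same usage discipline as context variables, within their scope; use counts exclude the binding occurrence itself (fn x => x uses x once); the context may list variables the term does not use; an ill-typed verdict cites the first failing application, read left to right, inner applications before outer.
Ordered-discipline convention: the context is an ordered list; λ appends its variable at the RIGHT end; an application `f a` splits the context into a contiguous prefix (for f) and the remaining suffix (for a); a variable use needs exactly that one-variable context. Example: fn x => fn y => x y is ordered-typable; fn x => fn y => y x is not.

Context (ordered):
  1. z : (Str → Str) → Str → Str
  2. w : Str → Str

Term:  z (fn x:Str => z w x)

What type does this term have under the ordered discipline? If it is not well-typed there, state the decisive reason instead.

not well-typed under ordered — uses contraction: z ×2
counts: z: 2×, w: 1×, x [bound]: 1×
left-to-right use order: z, z, w, x
typing: well-typed — term : Str → Str
per-discipline verdicts: ordered ✗; linear ✗; affine ✗; relevant ✓; unrestricted ✓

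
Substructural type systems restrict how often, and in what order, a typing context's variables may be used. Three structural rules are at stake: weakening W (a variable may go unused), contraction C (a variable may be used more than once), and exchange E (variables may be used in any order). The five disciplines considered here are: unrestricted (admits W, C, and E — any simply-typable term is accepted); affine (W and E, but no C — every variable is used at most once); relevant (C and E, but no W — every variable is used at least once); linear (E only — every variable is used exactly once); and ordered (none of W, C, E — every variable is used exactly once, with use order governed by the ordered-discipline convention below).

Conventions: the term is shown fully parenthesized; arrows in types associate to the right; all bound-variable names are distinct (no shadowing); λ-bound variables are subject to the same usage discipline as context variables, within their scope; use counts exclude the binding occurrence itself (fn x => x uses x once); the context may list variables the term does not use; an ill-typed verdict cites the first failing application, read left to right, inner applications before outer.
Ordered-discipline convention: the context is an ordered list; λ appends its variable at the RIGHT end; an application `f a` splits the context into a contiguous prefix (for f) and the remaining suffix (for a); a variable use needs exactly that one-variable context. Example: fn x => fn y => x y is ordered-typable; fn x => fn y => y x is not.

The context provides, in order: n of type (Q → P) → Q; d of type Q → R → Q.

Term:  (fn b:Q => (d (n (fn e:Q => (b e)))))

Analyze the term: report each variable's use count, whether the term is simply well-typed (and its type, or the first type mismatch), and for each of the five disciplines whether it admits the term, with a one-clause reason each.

counts: n ×1, d ×1, b (bound) ×1, e (bound) ×1
uses in reading order: d, n, b, e
typing: ill-typed: applying a non-function (Q)
ordered: ✗ — the type mismatch rejects it
linear: ✗ — not simply typable
affine: ✗ — fails simple typing
relevant: ✗ — a type mismatch blocks all five
unrestricted: ✗ — the type mismatch rejects it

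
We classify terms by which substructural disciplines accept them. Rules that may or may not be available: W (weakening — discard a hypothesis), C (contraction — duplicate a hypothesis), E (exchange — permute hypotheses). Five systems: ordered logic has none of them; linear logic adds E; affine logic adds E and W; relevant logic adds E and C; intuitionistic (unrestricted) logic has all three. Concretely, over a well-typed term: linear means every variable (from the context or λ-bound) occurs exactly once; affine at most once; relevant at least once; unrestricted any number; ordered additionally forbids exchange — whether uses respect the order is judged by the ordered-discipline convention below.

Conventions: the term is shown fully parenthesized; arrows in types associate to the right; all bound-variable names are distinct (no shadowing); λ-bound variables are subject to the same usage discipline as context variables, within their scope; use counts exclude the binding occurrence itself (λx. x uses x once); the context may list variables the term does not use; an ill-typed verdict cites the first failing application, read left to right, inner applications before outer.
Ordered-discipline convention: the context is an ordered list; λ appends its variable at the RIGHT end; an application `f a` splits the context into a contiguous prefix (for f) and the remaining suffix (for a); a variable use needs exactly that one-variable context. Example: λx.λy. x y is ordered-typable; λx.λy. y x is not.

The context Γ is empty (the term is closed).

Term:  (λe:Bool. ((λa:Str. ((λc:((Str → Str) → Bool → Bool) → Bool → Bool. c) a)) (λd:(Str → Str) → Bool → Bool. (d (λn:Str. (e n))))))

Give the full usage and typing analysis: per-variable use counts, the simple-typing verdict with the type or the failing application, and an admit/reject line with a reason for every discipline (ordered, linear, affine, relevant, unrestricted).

usage: e [bound] ×1; a [bound] ×1; c [bound] ×1; d [bound] ×1; n [bound] ×1
left-to-right use order: c, a, d, e, n
typing: ill-typed: a function awaiting ((Str → Str) → Bool → Bool) → Bool → Bool gets Str
ordered: ✗, fails simple typing
linear: ✗, a type mismatch blocks all five
affine: ✗, the type mismatch rejects it
relevant: ✗, not simply typable
unrestricted: ✗, fails simple typing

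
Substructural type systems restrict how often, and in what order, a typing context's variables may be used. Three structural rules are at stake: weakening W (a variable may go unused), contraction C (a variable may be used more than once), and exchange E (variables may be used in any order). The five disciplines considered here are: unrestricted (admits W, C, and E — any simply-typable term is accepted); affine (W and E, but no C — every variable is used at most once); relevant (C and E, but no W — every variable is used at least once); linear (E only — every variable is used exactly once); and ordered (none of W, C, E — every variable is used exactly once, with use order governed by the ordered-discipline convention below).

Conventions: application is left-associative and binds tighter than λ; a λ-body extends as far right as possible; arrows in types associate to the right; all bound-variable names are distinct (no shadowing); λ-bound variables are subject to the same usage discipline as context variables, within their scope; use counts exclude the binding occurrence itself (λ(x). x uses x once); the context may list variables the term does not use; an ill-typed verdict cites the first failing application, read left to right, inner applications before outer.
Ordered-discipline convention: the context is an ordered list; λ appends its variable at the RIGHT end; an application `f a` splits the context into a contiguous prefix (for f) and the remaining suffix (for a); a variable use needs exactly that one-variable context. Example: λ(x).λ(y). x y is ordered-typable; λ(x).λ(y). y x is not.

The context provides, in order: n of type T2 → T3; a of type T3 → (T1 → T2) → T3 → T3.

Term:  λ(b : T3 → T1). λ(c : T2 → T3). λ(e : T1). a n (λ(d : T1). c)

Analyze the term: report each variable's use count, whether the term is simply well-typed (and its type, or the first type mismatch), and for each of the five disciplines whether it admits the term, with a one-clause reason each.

usage: n: 1×; a: 1×; b (λ-bound): 0×; c (λ-bound): 1×; e (λ-bound): 0×; d (λ-bound): 0×
order of uses: a, n, c
typing: ill-typed: a function awaiting T3 gets T2 → T3
ordered ✗ (the type mismatch rejects it)
linear ✗ (not simply typable)
affine ✗ (fails simple typing)
relevant ✗ (a type mismatch blocks all five)
unrestricted ✗ (the type mismatch rejects it)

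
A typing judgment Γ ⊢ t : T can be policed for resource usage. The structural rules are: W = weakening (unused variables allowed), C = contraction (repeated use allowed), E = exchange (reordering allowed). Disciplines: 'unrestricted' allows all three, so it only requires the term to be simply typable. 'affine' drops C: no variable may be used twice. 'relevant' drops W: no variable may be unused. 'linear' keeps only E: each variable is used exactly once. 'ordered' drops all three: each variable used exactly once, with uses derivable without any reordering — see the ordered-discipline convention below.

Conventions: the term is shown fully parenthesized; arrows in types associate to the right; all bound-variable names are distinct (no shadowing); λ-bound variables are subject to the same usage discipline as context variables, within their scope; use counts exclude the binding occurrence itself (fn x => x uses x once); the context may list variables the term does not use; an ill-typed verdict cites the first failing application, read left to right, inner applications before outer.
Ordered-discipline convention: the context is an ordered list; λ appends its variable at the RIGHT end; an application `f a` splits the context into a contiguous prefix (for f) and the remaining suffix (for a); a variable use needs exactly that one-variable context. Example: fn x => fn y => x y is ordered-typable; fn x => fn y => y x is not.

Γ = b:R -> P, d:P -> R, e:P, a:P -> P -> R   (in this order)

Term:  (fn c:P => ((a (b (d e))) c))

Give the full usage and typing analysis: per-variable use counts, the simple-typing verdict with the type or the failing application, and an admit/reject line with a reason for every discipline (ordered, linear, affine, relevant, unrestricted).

counts: b: 1, d: 1, e: 1, a: 1, c [bound]: 1
uses in reading order: a, b, d, e, c
typing: the term checks, with type P -> R
ordered: ✗ — no contiguous prefix/suffix split fits a, b, d, e, c
linear: ✓ — b, d, e, a, c: one use apiece
affine: ✓ — at most one use each (b, d, e, a, c)
relevant: ✓ — at least one use each (b, d, e, a, c)
unrestricted: ✓ — well-typed at P -> R; no restrictions here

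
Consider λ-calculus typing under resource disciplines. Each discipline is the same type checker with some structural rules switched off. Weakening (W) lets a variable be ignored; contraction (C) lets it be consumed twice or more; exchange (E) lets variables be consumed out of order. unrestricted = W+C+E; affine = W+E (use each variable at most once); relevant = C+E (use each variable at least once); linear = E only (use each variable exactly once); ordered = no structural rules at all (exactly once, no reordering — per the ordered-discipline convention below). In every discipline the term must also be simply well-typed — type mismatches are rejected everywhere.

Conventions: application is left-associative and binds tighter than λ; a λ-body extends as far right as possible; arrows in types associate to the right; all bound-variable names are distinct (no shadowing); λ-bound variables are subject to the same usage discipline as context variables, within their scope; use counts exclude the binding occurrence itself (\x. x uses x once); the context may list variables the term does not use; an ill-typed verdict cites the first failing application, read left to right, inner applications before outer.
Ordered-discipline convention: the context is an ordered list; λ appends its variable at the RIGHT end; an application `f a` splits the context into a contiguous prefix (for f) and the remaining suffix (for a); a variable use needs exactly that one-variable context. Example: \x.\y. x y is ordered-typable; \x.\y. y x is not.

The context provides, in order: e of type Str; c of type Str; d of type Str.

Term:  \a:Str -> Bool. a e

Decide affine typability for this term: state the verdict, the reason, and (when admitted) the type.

yes — no duplicate uses among e, c, d, a; term : (Str -> Bool) -> Bool
variable uses: e: 1×, c: 0×, d: 0×, a [bound]: 1×
use order (left to right): a, e
typing: well-typed — term : (Str -> Bool) -> Bool
all disciplines: ordered ✗, linear ✗, affine ✓, relevant ✗, unrestricted ✓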